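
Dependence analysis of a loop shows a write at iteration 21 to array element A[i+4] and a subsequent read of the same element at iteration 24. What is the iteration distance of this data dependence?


Distance = read iteration - write iteration
= 24 - 21 = 3

3


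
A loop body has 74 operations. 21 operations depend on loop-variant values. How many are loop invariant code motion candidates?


Invariant candidates = total - loop-dependent
= 74 - 21 = 53

53


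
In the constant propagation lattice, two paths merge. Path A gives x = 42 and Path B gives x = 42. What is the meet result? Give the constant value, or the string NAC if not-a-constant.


Meet operation: if both paths give the same constant, result is that constant; if they differ, result is NAC (not-a-constant).
Path A: 42, Path B: 42 -> equal
Result: constant -> 42

42


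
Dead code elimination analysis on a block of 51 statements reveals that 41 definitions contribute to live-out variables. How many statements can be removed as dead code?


Dead code = total statements - live definitions
= 51 - 41 = 10

10


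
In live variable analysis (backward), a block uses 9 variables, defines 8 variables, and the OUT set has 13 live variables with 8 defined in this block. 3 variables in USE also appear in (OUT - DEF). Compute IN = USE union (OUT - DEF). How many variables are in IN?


OUT - DEF: 13 - 8 = 5
|IN| = |USE| + |OUT - DEF| - |USE ∩ (OUT - DEF)| = 9 + 5 - 3 = 11

11


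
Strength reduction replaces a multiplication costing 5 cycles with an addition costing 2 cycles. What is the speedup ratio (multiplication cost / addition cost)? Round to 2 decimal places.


Ratio = mult_cost / add_cost = 5 / 2 = 2.5

2.5


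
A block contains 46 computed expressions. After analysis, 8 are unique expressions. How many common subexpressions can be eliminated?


CSE count = total expressions - unique expressions
= 46 - 8 = 38

38


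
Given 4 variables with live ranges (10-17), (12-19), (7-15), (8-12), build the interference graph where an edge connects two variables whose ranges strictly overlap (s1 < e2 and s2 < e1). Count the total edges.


Check all pairs for overlapping intervals.
Two intervals (s1,e1) and (s2,e2) overlap if s1 < e2 and s2 < e1.
v0 (10-17) vs v1..v3: overlaps v1, v2, v3 -> 3
v1 (12-19) vs v2..v3: overlaps v2 -> 1
v2 (7-15) vs v3: overlaps v3 -> 1
Total overlapping pairs = 3 + 1 + 1 = 5

5


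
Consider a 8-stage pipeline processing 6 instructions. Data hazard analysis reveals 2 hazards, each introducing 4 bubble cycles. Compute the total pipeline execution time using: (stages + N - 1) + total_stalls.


Base cycles = 8 + 6 - 1 = 13
Total stalls = 2 * 4 = 8
Total = 13 + 8 = 21

21


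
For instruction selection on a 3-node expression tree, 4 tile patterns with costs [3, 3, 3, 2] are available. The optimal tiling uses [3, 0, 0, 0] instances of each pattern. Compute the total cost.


Total cost = sum(count_i * cost_i)
= 3*3 + 0*3 + 0*3 + 0*2
= 9

9


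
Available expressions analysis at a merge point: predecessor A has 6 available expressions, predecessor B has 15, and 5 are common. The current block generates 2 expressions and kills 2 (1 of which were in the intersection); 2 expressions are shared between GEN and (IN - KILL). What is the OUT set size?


IN = intersection of predecessors = 5
IN - KILL = 5 - 1 = 4
|OUT| = |GEN| + |IN - KILL| - |GEN ∩ (IN - KILL)| = 2 + 4 - 2 = 4

4


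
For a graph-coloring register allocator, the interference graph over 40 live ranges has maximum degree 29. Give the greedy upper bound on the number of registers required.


Greedy coloring never needs more than (max_degree + 1) colors: when coloring a vertex, at most max_degree neighbors are already colored.
Upper bound = 29 + 1 = 30

30


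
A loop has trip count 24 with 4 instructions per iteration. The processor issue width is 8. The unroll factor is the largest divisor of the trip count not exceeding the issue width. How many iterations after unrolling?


Largest divisor of 24 <= 8 is 8
New iterations = 24 / 8 = 3

3


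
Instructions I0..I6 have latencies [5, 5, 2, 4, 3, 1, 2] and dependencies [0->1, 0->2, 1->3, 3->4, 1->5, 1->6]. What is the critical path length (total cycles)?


Compute longest path through dependency graph: dist(Ik) = max over predecessors of dist + latency(Ik).
dist(I0) = latency 5 = 5
dist(I1) = dist(I0) + 5 = 5 + 5 = 10
dist(I2) = dist(I0) + 2 = 5 + 2 = 7
dist(I3) = dist(I1) + 4 = 10 + 4 = 14
dist(I4) = dist(I3) + 3 = 14 + 3 = 17
dist(I5) = dist(I1) + 1 = 10 + 1 = 11
dist(I6) = dist(I1) + 2 = 10 + 2 = 12
Critical path = max dist = 17

17


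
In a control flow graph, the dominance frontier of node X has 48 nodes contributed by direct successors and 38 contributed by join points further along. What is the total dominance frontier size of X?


DF(X) = direct successor contributions + join point contributions
= 48 + 38 = 86

86


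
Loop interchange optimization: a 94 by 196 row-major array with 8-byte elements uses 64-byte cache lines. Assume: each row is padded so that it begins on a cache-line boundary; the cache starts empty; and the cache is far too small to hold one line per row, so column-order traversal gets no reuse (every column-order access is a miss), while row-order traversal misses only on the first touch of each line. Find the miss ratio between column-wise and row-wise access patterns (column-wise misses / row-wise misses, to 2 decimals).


Each row occupies 196 * 8 = 1568 bytes and starts on a line boundary, so it spans ceil(1568 / 64) = 25 cache lines.
Row-major traversal misses (one per line touched): 94 * ceil(196 * 8 / 64) = 2350
Column-major traversal misses (no reuse, every access misses): 94 * 196 = 18424
Ratio = 18424 / 2350 = 7.84

7.84


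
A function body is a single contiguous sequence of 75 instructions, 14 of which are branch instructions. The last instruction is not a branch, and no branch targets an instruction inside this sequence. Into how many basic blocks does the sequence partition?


With no in-sequence branch targets, the leaders are the first instruction plus the instruction after each branch.
Number of basic blocks = branches + 1
= 14 + 1 = 15

15


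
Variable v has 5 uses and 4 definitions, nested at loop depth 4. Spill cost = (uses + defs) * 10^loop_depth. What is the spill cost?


uses + defs = 5 + 4 = 9
10^4 = 10000
Spill cost = 9 * 10000 = 90000

90000


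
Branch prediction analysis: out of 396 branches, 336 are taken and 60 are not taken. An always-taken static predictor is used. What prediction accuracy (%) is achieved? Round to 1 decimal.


Predictor: always-taken
Correct predictions = 336
Accuracy = 336 / 396 * 100 = 84.8%

84.8


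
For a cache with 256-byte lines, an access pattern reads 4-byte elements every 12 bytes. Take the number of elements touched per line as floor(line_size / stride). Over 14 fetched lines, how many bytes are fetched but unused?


Elements per line = floor(256 / 12) = 21
Bytes used per line = 21 * 4 = 84
Wasted per line = 256 - 84 = 172
Total wasted = 172 * 14 = 2408

2408


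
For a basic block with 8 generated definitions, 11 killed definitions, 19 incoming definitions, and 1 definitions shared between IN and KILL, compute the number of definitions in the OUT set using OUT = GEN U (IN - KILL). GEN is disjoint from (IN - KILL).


IN - KILL: 19 - 1 = 18 surviving definitions
OUT = GEN + surviving = 8 + 18 = 26

26


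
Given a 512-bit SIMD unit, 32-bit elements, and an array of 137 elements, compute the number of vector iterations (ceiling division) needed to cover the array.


Width = 512 / 32 = 16 elements per vector op
Iterations = ceil(137 / 16) = 9

9


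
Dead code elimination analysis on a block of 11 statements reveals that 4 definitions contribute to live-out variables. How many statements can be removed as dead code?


Dead code = total statements - live definitions
= 11 - 4 = 7

7


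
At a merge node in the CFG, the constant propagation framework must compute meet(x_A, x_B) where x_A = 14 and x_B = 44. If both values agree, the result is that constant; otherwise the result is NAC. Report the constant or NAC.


Meet operation: if both paths give the same constant, result is that constant; if they differ, result is NAC (not-a-constant).
Path A: 14, Path B: 44 -> differ
Result: not-a-constant -> NAC

NAC


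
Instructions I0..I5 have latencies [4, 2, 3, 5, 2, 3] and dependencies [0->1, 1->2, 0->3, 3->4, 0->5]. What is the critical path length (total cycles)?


Compute longest path through dependency graph: dist(Ik) = max over predecessors of dist + latency(Ik).
dist(I0) = latency 4 = 4
dist(I1) = dist(I0) + 2 = 4 + 2 = 6
dist(I2) = dist(I1) + 3 = 6 + 3 = 9
dist(I3) = dist(I0) + 5 = 4 + 5 = 9
dist(I4) = dist(I3) + 2 = 9 + 2 = 11
dist(I5) = dist(I0) + 3 = 4 + 3 = 7
Critical path = max dist = 11

11


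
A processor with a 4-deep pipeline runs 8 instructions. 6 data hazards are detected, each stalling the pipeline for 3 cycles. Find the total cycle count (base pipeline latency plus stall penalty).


Base cycles = 4 + 8 - 1 = 11
Total stalls = 6 * 3 = 18
Total = 11 + 18 = 29

29


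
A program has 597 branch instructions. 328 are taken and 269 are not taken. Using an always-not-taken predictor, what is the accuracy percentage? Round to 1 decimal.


Predictor: always-not-taken
Correct predictions = 269
Accuracy = 269 / 597 * 100 = 45.1%

45.1


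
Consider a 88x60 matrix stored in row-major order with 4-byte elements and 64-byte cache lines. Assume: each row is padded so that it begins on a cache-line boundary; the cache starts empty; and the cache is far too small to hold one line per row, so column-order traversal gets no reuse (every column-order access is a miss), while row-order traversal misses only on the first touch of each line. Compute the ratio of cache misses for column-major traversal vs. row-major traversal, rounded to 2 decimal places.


Each row occupies 60 * 4 = 240 bytes and starts on a line boundary, so it spans ceil(240 / 64) = 4 cache lines.
Row-major traversal misses (one per line touched): 88 * ceil(60 * 4 / 64) = 352
Column-major traversal misses (no reuse, every access misses): 88 * 60 = 5280
Ratio = 5280 / 352 = 15.0

15.0


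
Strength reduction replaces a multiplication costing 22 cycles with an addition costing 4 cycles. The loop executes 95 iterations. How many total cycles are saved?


Per-iteration saving = 22 - 4 = 18
Total saved = 95 * 18 = 1710

1710


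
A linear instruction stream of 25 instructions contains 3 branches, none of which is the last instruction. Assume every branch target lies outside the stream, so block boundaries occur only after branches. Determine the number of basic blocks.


With no in-sequence branch targets, the leaders are the first instruction plus the instruction after each branch.
Number of basic blocks = branches + 1
= 3 + 1 = 4

4


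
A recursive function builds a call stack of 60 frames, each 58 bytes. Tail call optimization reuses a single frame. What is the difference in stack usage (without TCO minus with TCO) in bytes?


Without TCO: 60 * 58 = 3480 bytes
With TCO: reuse 1 frame = 58 bytes
Savings = 3480 - 58 = 3422

3422


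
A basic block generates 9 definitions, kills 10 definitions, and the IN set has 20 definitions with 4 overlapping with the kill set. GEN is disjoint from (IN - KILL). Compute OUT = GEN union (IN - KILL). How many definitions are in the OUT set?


IN - KILL: 20 - 4 = 16 surviving definitions
OUT = GEN + surviving = 9 + 16 = 25

25


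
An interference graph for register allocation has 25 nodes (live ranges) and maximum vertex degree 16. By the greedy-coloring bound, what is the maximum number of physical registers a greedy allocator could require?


Greedy coloring never needs more than (max_degree + 1) colors: when coloring a vertex, at most max_degree neighbors are already colored.
Upper bound = 16 + 1 = 17

17


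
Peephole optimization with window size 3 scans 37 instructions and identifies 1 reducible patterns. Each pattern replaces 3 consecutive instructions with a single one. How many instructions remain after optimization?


Each match removes 2 instructions.
Total removed = 1 * 2 = 2
Remaining = 37 - 2 = 35

35


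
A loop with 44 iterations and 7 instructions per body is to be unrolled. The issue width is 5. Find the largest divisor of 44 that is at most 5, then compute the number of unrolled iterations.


Largest divisor of 44 <= 5 is 4
New iterations = 44 / 4 = 11

11


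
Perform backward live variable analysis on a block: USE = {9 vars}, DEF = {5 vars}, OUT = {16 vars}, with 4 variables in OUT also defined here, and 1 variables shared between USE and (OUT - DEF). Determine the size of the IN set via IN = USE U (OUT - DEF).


OUT - DEF: 16 - 4 = 12
|IN| = |USE| + |OUT - DEF| - |USE ∩ (OUT - DEF)| = 9 + 12 - 1 = 20

20


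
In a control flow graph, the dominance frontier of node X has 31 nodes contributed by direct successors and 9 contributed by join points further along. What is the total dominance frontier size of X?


DF(X) = direct successor contributions + join point contributions
= 31 + 9 = 40

40


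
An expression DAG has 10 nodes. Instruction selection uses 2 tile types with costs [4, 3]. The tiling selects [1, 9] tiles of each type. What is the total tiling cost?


Total cost = sum(count_i * cost_i)
= 1*4 + 9*3
= 31

31


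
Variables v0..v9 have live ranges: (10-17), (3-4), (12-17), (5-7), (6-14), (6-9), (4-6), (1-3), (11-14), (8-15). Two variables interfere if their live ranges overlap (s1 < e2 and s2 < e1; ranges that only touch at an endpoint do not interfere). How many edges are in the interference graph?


Check all pairs for overlapping intervals.
Two intervals (s1,e1) and (s2,e2) overlap if s1 < e2 and s2 < e1.
v0 (10-17) vs v1..v9: overlaps v2, v4, v8, v9 -> 4
v1 (3-4) vs v2..v9: overlaps none -> 0
v2 (12-17) vs v3..v9: overlaps v4, v8, v9 -> 3
v3 (5-7) vs v4..v9: overlaps v4, v5, v6 -> 3
v4 (6-14) vs v5..v9: overlaps v5, v8, v9 -> 3
v5 (6-9) vs v6..v9: overlaps v9 -> 1
v6 (4-6) vs v7..v9: overlaps none -> 0
v7 (1-3) vs v8..v9: overlaps none -> 0
v8 (11-14) vs v9: overlaps v9 -> 1
Total overlapping pairs = 4 + 0 + 3 + 3 + 3 + 1 + 0 + 0 + 1 = 15

15


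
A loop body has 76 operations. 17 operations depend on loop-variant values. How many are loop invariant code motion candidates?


Invariant candidates = total - loop-dependent
= 76 - 17 = 59

59


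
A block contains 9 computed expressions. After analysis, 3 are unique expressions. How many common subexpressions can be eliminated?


CSE count = total expressions - unique expressions
= 9 - 3 = 6

6


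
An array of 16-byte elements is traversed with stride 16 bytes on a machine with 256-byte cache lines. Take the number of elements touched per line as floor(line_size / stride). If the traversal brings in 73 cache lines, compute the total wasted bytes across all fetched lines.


Elements per line = floor(256 / 16) = 16
Bytes used per line = 16 * 16 = 256
Wasted per line = 256 - 256 = 0
Total wasted = 0 * 73 = 0

0


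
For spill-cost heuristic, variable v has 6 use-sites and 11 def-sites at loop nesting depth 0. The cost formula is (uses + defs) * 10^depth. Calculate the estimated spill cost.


uses + defs = 6 + 11 = 17
10^0 = 1
Spill cost = 17 * 1 = 17

17


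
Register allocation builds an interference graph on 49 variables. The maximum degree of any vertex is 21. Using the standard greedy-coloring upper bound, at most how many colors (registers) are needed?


Greedy coloring never needs more than (max_degree + 1) colors: when coloring a vertex, at most max_degree neighbors are already colored.
Upper bound = 21 + 1 = 22

22


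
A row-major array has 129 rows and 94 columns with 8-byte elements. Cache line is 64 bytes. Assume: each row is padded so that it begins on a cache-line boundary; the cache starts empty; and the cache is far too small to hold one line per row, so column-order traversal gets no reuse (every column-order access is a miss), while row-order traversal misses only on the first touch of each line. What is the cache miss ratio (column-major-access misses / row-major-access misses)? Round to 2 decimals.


Each row occupies 94 * 8 = 752 bytes and starts on a line boundary, so it spans ceil(752 / 64) = 12 cache lines.
Row-major traversal misses (one per line touched): 129 * ceil(94 * 8 / 64) = 1548
Column-major traversal misses (no reuse, every access misses): 129 * 94 = 12126
Ratio = 12126 / 1548 = 7.83

7.83


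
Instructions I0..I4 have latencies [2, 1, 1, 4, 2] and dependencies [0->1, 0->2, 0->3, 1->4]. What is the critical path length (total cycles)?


Compute longest path through dependency graph: dist(Ik) = max over predecessors of dist + latency(Ik).
dist(I0) = latency 2 = 2
dist(I1) = dist(I0) + 1 = 2 + 1 = 3
dist(I2) = dist(I0) + 1 = 2 + 1 = 3
dist(I3) = dist(I0) + 4 = 2 + 4 = 6
dist(I4) = dist(I1) + 2 = 3 + 2 = 5
Critical path = max dist = 6

6


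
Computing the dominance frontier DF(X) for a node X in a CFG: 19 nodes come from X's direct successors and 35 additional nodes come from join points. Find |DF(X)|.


DF(X) = direct successor contributions + join point contributions
= 19 + 35 = 54

54


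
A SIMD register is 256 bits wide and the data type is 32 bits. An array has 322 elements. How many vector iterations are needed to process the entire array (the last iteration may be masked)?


Width = 256 / 32 = 8 elements per vector op
Iterations = ceil(322 / 8) = 41

41


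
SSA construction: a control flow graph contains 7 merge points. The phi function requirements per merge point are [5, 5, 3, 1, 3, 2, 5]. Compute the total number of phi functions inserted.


Total phi functions = sum of phi functions at each join node
= 5 + 5 + 3 + 1 + 3 + 2 + 5 = 24

24


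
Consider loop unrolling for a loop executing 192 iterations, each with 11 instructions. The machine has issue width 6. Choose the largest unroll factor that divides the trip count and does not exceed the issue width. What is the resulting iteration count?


Largest divisor of 192 <= 6 is 6
New iterations = 192 / 6 = 32

32


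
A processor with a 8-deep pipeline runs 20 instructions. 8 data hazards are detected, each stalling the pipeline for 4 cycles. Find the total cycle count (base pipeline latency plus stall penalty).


Base cycles = 8 + 20 - 1 = 27
Total stalls = 8 * 4 = 32
Total = 27 + 32 = 59

59


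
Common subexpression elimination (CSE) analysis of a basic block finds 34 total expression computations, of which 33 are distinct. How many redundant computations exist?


CSE count = total expressions - unique expressions
= 34 - 33 = 1

1


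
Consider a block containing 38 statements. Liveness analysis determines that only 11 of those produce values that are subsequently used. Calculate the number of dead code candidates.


Dead code = total statements - live definitions
= 38 - 11 = 27

27


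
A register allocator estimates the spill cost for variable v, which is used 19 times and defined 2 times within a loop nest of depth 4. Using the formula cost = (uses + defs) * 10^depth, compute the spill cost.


uses + defs = 19 + 2 = 21
10^4 = 10000
Spill cost = 21 * 10000 = 210000

210000


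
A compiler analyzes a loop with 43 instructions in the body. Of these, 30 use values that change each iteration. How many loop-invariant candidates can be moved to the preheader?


Invariant candidates = total - loop-dependent
= 43 - 30 = 13

13


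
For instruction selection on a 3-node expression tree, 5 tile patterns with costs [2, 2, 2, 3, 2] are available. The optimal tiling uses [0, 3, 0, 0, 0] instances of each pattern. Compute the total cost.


Total cost = sum(count_i * cost_i)
= 0*2 + 3*2 + 0*2 + 0*3 + 0*2
= 6

6


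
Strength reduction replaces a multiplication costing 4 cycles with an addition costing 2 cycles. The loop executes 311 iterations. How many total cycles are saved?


Per-iteration saving = 4 - 2 = 2
Total saved = 311 * 2 = 622

622


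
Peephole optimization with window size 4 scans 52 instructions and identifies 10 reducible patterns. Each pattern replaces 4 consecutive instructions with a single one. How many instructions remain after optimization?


Each match removes 3 instructions.
Total removed = 10 * 3 = 30
Remaining = 52 - 30 = 22

22


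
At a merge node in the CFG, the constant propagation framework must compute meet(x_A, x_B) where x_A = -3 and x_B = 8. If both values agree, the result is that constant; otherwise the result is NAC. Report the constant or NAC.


Meet operation: if both paths give the same constant, result is that constant; if they differ, result is NAC (not-a-constant).
Path A: -3, Path B: 8 -> differ
Result: not-a-constant -> NAC

NAC


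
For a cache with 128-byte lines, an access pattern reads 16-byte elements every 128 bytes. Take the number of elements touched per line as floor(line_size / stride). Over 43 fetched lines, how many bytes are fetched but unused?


Elements per line = floor(128 / 128) = 1
Bytes used per line = 1 * 16 = 16
Wasted per line = 128 - 16 = 112
Total wasted = 112 * 43 = 4816

4816


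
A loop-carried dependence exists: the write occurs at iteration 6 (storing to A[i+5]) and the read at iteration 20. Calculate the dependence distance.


Distance = read iteration - write iteration
= 20 - 6 = 14

14


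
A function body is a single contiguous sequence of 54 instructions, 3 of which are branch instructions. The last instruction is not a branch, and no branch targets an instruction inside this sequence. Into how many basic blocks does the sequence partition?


With no in-sequence branch targets, the leaders are the first instruction plus the instruction after each branch.
Number of basic blocks = branches + 1
= 3 + 1 = 4

4


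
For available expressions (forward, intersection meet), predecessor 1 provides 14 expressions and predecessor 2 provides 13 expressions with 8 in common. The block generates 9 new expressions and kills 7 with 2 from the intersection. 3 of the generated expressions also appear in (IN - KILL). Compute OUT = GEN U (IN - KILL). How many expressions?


IN = intersection of predecessors = 8
IN - KILL = 8 - 2 = 6
|OUT| = |GEN| + |IN - KILL| - |GEN ∩ (IN - KILL)| = 9 + 6 - 3 = 12

12


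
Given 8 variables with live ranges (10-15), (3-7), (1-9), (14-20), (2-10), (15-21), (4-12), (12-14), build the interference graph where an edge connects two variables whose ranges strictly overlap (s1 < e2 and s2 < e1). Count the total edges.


Check all pairs for overlapping intervals.
Two intervals (s1,e1) and (s2,e2) overlap if s1 < e2 and s2 < e1.
v0 (10-15) vs v1..v7: overlaps v3, v6, v7 -> 3
v1 (3-7) vs v2..v7: overlaps v2, v4, v6 -> 3
v2 (1-9) vs v3..v7: overlaps v4, v6 -> 2
v3 (14-20) vs v4..v7: overlaps v5 -> 1
v4 (2-10) vs v5..v7: overlaps v6 -> 1
v5 (15-21) vs v6..v7: overlaps none -> 0
v6 (4-12) vs v7: overlaps none -> 0
Total overlapping pairs = 3 + 3 + 2 + 1 + 1 + 0 + 0 = 10

10


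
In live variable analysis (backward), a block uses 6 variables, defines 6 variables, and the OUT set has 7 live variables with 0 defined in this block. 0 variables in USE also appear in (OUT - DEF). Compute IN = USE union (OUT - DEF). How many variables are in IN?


OUT - DEF: 7 - 0 = 7
|IN| = |USE| + |OUT - DEF| - |USE ∩ (OUT - DEF)| = 6 + 7 - 0 = 13

13


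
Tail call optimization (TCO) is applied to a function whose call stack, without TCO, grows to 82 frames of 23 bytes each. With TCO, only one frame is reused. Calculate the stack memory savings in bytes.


Without TCO: 82 * 23 = 1886 bytes
With TCO: reuse 1 frame = 23 bytes
Savings = 1886 - 23 = 1863

1863


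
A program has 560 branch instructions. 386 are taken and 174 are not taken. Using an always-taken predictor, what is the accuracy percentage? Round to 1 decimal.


Predictor: always-taken
Correct predictions = 386
Accuracy = 386 / 560 * 100 = 68.9%

68.9


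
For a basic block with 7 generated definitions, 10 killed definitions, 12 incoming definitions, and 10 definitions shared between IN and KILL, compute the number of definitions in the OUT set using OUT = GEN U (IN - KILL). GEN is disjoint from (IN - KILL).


IN - KILL: 12 - 10 = 2 surviving definitions
OUT = GEN + surviving = 7 + 2 = 9

9


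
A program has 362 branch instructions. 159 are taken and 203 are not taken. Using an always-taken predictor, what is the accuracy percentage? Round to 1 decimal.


Predictor: always-taken
Correct predictions = 159
Accuracy = 159 / 362 * 100 = 43.9%

43.9


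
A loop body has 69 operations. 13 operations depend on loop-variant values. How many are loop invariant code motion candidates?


Invariant candidates = total - loop-dependent
= 69 - 13 = 56

56


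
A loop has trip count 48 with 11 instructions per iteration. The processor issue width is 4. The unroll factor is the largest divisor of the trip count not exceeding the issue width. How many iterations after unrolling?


Largest divisor of 48 <= 4 is 4
New iterations = 48 / 4 = 12

12


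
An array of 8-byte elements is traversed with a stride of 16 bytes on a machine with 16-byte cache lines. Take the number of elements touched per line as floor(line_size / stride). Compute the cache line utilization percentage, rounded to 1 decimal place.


Elements per cache line = floor(16 / 16) = 1
Bytes used = 1 * 8 = 8
Utilization = 8 / 16 * 100 = 50.0%

50.0


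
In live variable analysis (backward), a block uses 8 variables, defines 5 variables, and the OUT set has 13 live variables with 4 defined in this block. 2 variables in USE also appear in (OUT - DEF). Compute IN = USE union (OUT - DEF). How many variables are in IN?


OUT - DEF: 13 - 4 = 9
|IN| = |USE| + |OUT - DEF| - |USE ∩ (OUT - DEF)| = 8 + 9 - 2 = 15

15


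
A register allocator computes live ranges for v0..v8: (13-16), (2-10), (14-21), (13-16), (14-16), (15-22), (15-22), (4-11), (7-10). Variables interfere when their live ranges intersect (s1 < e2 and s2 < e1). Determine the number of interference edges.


Check all pairs for overlapping intervals.
Two intervals (s1,e1) and (s2,e2) overlap if s1 < e2 and s2 < e1.
v0 (13-16) vs v1..v8: overlaps v2, v3, v4, v5, v6 -> 5
v1 (2-10) vs v2..v8: overlaps v7, v8 -> 2
v2 (14-21) vs v3..v8: overlaps v3, v4, v5, v6 -> 4
v3 (13-16) vs v4..v8: overlaps v4, v5, v6 -> 3
v4 (14-16) vs v5..v8: overlaps v5, v6 -> 2
v5 (15-22) vs v6..v8: overlaps v6 -> 1
v6 (15-22) vs v7..v8: overlaps none -> 0
v7 (4-11) vs v8: overlaps v8 -> 1
Total overlapping pairs = 5 + 2 + 4 + 3 + 2 + 1 + 0 + 1 = 18

18


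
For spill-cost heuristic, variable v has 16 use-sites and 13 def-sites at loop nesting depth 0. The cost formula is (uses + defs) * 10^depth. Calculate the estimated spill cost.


uses + defs = 16 + 13 = 29
10^0 = 1
Spill cost = 29 * 1 = 29

29


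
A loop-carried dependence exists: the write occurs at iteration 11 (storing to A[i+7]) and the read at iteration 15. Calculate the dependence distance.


Distance = read iteration - write iteration
= 15 - 11 = 4

4


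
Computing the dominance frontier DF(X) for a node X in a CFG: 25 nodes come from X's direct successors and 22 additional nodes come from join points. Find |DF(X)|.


DF(X) = direct successor contributions + join point contributions
= 25 + 22 = 47

47


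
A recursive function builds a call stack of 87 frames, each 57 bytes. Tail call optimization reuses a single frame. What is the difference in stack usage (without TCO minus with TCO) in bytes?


Without TCO: 87 * 57 = 4959 bytes
With TCO: reuse 1 frame = 57 bytes
Savings = 4959 - 57 = 4902

4902


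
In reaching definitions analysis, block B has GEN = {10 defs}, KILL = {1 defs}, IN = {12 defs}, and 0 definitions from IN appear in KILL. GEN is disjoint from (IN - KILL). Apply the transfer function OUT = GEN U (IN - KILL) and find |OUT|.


IN - KILL: 12 - 0 = 12 surviving definitions
OUT = GEN + surviving = 10 + 12 = 22

22


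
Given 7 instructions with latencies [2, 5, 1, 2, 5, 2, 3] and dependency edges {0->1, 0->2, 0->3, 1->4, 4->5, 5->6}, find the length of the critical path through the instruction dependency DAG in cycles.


Compute longest path through dependency graph: dist(Ik) = max over predecessors of dist + latency(Ik).
dist(I0) = latency 2 = 2
dist(I1) = dist(I0) + 5 = 2 + 5 = 7
dist(I2) = dist(I0) + 1 = 2 + 1 = 3
dist(I3) = dist(I0) + 2 = 2 + 2 = 4
dist(I4) = dist(I1) + 5 = 7 + 5 = 12
dist(I5) = dist(I4) + 2 = 12 + 2 = 14
dist(I6) = dist(I5) + 3 = 14 + 3 = 17
Critical path = max dist = 17

17


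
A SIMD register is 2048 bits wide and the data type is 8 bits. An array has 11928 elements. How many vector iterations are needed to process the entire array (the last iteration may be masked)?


Width = 2048 / 8 = 256 elements per vector op
Iterations = ceil(11928 / 256) = 47

47


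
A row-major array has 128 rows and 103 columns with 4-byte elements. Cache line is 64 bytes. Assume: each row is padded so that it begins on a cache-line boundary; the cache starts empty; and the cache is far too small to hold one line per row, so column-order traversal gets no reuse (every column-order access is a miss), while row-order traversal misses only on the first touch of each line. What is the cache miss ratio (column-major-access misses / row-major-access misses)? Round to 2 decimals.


Each row occupies 103 * 4 = 412 bytes and starts on a line boundary, so it spans ceil(412 / 64) = 7 cache lines.
Row-major traversal misses (one per line touched): 128 * ceil(103 * 4 / 64) = 896
Column-major traversal misses (no reuse, every access misses): 128 * 103 = 13184
Ratio = 13184 / 896 = 14.71

14.71


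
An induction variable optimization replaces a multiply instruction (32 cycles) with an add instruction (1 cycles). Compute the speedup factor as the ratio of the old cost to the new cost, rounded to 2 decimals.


Ratio = mult_cost / add_cost = 32 / 1 = 32.0

32.0


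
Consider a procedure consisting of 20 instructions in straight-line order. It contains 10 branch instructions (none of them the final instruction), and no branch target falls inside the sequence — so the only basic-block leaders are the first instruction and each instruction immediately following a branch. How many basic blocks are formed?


With no in-sequence branch targets, the leaders are the first instruction plus the instruction after each branch.
Number of basic blocks = branches + 1
= 10 + 1 = 11

11


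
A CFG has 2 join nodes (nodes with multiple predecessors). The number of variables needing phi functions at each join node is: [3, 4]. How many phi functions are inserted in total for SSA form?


Total phi functions = sum of phi functions at each join node
= 3 + 4 = 7

7


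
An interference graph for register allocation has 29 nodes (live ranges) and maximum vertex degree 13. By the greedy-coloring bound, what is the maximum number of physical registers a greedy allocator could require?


Greedy coloring never needs more than (max_degree + 1) colors: when coloring a vertex, at most max_degree neighbors are already colored.
Upper bound = 13 + 1 = 14

14


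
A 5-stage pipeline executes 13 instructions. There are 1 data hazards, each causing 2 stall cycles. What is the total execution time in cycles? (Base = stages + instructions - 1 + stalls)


Base cycles = 5 + 13 - 1 = 17
Total stalls = 1 * 2 = 2
Total = 17 + 2 = 19

19


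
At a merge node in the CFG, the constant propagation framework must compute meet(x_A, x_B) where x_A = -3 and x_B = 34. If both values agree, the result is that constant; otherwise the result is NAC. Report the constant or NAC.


Meet operation: if both paths give the same constant, result is that constant; if they differ, result is NAC (not-a-constant).
Path A: -3, Path B: 34 -> differ
Result: not-a-constant -> NAC

NAC


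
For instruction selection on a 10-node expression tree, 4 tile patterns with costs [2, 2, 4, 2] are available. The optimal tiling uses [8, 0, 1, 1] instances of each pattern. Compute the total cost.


Total cost = sum(count_i * cost_i)
= 8*2 + 0*2 + 1*4 + 1*2
= 22

22


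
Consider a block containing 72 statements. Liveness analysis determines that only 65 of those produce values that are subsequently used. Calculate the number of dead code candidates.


Dead code = total statements - live definitions
= 72 - 65 = 7

7


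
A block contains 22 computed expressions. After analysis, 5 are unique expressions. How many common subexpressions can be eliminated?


CSE count = total expressions - unique expressions
= 22 - 5 = 17

17


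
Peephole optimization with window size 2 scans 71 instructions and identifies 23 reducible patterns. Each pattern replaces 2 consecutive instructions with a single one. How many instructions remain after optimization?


Each match removes 1 instructions.
Total removed = 23 * 1 = 23
Remaining = 71 - 23 = 48

48


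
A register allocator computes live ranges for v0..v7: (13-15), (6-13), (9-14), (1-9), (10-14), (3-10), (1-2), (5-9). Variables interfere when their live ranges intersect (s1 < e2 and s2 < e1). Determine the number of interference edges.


Check all pairs for overlapping intervals.
Two intervals (s1,e1) and (s2,e2) overlap if s1 < e2 and s2 < e1.
v0 (13-15) vs v1..v7: overlaps v2, v4 -> 2
v1 (6-13) vs v2..v7: overlaps v2, v3, v4, v5, v7 -> 5
v2 (9-14) vs v3..v7: overlaps v4, v5 -> 2
v3 (1-9) vs v4..v7: overlaps v5, v6, v7 -> 3
v4 (10-14) vs v5..v7: overlaps none -> 0
v5 (3-10) vs v6..v7: overlaps v7 -> 1
v6 (1-2) vs v7: overlaps none -> 0
Total overlapping pairs = 2 + 5 + 2 + 3 + 0 + 1 + 0 = 13

13


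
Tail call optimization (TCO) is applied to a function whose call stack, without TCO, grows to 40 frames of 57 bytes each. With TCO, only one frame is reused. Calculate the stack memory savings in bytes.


Without TCO: 40 * 57 = 2280 bytes
With TCO: reuse 1 frame = 57 bytes
Savings = 2280 - 57 = 2223

2223


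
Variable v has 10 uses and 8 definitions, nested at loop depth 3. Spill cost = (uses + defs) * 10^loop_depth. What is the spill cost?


uses + defs = 10 + 8 = 18
10^3 = 1000
Spill cost = 18 * 1000 = 18000

18000


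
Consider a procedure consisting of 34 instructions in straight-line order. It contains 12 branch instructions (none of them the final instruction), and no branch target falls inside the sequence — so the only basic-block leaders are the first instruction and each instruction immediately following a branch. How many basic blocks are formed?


With no in-sequence branch targets, the leaders are the first instruction plus the instruction after each branch.
Number of basic blocks = branches + 1
= 12 + 1 = 13

13


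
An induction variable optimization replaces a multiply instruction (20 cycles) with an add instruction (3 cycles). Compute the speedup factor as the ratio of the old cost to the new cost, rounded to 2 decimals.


Ratio = mult_cost / add_cost = 20 / 3 = 6.67

6.67


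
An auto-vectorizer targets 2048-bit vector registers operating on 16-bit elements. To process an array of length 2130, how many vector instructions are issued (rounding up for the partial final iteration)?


Width = 2048 / 16 = 128 elements per vector op
Iterations = ceil(2130 / 128) = 17

17


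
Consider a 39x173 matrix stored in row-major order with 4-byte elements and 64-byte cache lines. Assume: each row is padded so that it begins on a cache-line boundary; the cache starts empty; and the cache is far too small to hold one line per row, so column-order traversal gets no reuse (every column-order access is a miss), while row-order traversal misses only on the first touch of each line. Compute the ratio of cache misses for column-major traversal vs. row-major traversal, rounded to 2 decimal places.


Each row occupies 173 * 4 = 692 bytes and starts on a line boundary, so it spans ceil(692 / 64) = 11 cache lines.
Row-major traversal misses (one per line touched): 39 * ceil(173 * 4 / 64) = 429
Column-major traversal misses (no reuse, every access misses): 39 * 173 = 6747
Ratio = 6747 / 429 = 15.73

15.73


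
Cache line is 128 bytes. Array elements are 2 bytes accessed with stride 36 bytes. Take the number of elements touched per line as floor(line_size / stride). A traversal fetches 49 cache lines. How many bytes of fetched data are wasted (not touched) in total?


Elements per line = floor(128 / 36) = 3
Bytes used per line = 3 * 2 = 6
Wasted per line = 128 - 6 = 122
Total wasted = 122 * 49 = 5978

5978


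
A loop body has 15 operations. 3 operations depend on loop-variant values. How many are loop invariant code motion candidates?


Invariant candidates = total - loop-dependent
= 15 - 3 = 12

12


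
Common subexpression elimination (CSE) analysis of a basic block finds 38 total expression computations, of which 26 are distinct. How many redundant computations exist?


CSE count = total expressions - unique expressions
= 38 - 26 = 12

12


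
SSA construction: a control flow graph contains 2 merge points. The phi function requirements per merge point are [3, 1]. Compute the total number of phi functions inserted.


Total phi functions = sum of phi functions at each join node
= 3 + 1 = 4

4


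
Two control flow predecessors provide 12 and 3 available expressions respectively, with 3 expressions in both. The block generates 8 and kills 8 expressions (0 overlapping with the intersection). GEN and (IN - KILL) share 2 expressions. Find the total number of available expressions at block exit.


IN = intersection of predecessors = 3
IN - KILL = 3 - 0 = 3
|OUT| = |GEN| + |IN - KILL| - |GEN ∩ (IN - KILL)| = 8 + 3 - 2 = 9

9


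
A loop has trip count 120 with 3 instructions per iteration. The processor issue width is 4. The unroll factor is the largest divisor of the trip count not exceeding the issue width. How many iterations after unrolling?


Largest divisor of 120 <= 4 is 4
New iterations = 120 / 4 = 30

30


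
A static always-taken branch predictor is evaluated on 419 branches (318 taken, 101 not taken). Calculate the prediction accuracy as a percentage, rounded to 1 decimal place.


Predictor: always-taken
Correct predictions = 318
Accuracy = 318 / 419 * 100 = 75.9%

75.9


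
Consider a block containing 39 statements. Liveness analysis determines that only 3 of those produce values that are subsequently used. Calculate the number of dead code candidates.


Dead code = total statements - live definitions
= 39 - 3 = 36

36


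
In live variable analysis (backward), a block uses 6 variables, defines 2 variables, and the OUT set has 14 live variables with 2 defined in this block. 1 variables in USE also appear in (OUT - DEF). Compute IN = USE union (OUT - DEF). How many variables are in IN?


OUT - DEF: 14 - 2 = 12
|IN| = |USE| + |OUT - DEF| - |USE ∩ (OUT - DEF)| = 6 + 12 - 1 = 17

17


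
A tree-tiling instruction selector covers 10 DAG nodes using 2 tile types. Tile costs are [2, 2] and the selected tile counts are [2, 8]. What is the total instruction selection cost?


Total cost = sum(count_i * cost_i)
= 2*2 + 8*2
= 20

20


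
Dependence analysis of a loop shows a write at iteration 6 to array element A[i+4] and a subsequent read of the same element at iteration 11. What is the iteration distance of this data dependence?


Distance = read iteration - write iteration
= 11 - 6 = 5

5


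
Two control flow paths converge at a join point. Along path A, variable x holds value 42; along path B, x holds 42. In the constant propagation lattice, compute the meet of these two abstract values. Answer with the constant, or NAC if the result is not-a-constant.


Meet operation: if both paths give the same constant, result is that constant; if they differ, result is NAC (not-a-constant).
Path A: 42, Path B: 42 -> equal
Result: constant -> 42

42
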